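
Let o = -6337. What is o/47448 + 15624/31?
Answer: 23907455/47448 ≈ 503.87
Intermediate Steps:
o/47448 + 15624/31 = -6337/47448 + 15624/31 = -6337*1/47448 + 15624*(1/31) = -6337/47448 + 504 = 23907455/47448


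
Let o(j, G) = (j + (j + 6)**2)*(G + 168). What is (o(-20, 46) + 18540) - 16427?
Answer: 39777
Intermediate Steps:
o(j, G) = (168 + G)*(j + (6 + j)**2) (o(j, G) = (j + (6 + j)**2)*(168 + G) = (168 + G)*(j + (6 + j)**2))
(o(-20, 46) + 18540) - 16427 = ((168*(-20) + 168*(6 - 20)**2 + 46*(-20) + 46*(6 - 20)**2) + 18540) - 16427 = ((-3360 + 168*(-14)**2 - 920 + 46*(-14)**2) + 18540) - 16427 = ((-3360 + 168*196 - 920 + 46*196) + 18540) - 16427 = ((-3360 + 32928 - 920 + 9016) + 18540) - 16427 = (37664 + 18540) - 16427 = 56204 - 16427 = 39777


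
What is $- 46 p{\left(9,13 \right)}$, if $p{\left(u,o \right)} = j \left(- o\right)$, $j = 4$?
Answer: $2392$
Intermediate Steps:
$p{\left(u,o \right)} = - 4 o$ ($p{\left(u,o \right)} = 4 \left(- o\right) = - 4 o$)
$- 46 p{\left(9,13 \right)} = - 46 \left(\left(-4\right) 13\right) = \left(-46\right) \left(-52\right) = 2392$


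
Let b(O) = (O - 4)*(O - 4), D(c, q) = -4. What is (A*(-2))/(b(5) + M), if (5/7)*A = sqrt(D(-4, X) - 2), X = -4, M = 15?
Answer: -7*I*sqrt(6)/40 ≈ -0.42866*I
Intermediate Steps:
A = 7*I*sqrt(6)/5 (A = 7*sqrt(-4 - 2)/5 = 7*sqrt(-6)/5 = 7*(I*sqrt(6))/5 = 7*I*sqrt(6)/5 ≈ 3.4293*I)
b(O) = (-4 + O)**2 (b(O) = (-4 + O)*(-4 + O) = (-4 + O)**2)
(A*(-2))/(b(5) + M) = ((7*I*sqrt(6)/5)*(-2))/((-4 + 5)**2 + 15) = (-14*I*sqrt(6)/5)/(1**2 + 15) = (-14*I*sqrt(6)/5)/(1 + 15) = -14*I*sqrt(6)/5/16 = -14*I*sqrt(6)/5*(1/16) = -7*I*sqrt(6)/40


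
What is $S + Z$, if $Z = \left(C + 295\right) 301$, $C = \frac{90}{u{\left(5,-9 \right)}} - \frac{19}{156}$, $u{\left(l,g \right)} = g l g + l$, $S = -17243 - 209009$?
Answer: $- \frac{878986847}{6396} \approx -1.3743 \cdot 10^{5}$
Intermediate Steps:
$S = -226252$ ($S = -17243 - 209009 = -226252$)
$u{\left(l,g \right)} = l + l g^{2}$ ($u{\left(l,g \right)} = l g^{2} + l = l + l g^{2}$)
$C = \frac{625}{6396}$ ($C = \frac{90}{5 \left(1 + \left(-9\right)^{2}\right)} - \frac{19}{156} = \frac{90}{5 \left(1 + 81\right)} - \frac{19}{156} = \frac{90}{5 \cdot 82} - \frac{19}{156} = \frac{90}{410} - \frac{19}{156} = 90 \cdot \frac{1}{410} - \frac{19}{156} = \frac{9}{41} - \frac{19}{156} = \frac{625}{6396} \approx 0.097717$)
$Z = \frac{568120945}{6396}$ ($Z = \left(\frac{625}{6396} + 295\right) 301 = \frac{1887445}{6396} \cdot 301 = \frac{568120945}{6396} \approx 88824.0$)
$S + Z = -226252 + \frac{568120945}{6396} = - \frac{878986847}{6396}$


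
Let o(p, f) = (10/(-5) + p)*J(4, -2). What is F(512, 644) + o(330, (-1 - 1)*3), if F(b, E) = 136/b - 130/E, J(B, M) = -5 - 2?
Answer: -23657327/10304 ≈ -2295.9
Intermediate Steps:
J(B, M) = -7
o(p, f) = 14 - 7*p (o(p, f) = (10/(-5) + p)*(-7) = (10*(-1/5) + p)*(-7) = (-2 + p)*(-7) = 14 - 7*p)
F(b, E) = -130/E + 136/b
F(512, 644) + o(330, (-1 - 1)*3) = (-130/644 + 136/512) + (14 - 7*330) = (-130*1/644 + 136*(1/512)) + (14 - 2310) = (-65/322 + 17/64) - 2296 = 657/10304 - 2296 = -23657327/10304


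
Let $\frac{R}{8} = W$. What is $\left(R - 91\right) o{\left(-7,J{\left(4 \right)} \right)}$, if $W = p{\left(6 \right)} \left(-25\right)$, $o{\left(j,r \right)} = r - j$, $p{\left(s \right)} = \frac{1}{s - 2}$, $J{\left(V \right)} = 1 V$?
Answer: $-1551$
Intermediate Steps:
$J{\left(V \right)} = V$
$p{\left(s \right)} = \frac{1}{-2 + s}$
$W = - \frac{25}{4}$ ($W = \frac{1}{-2 + 6} \left(-25\right) = \frac{1}{4} \left(-25\right) = - \frac{25}{4} \approx -6.25$)
$R = -50$ ($R = 8 \left(- \frac{25}{4}\right) = -50$)
$\left(R - 91\right) o{\left(-7,J{\left(4 \right)} \right)} = \left(-50 - 91\right) \left(4 - -7\right) = - 141 \left(4 + 7\right) = \left(-141\right) 11 = -1551$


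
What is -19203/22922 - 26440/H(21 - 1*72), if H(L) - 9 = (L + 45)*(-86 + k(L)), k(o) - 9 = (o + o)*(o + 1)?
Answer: 27490493/690616938 ≈ 0.039806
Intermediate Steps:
k(o) = 9 + 2*o*(1 + o) (k(o) = 9 + (o + o)*(o + 1) = 9 + (2*o)*(1 + o) = 9 + 2*o*(1 + o))
H(L) = 9 + (45 + L)*(-77 + 2*L + 2*L**2) (H(L) = 9 + (L + 45)*(-86 + (9 + 2*L + 2*L**2)) = 9 + (45 + L)*(-77 + 2*L + 2*L**2))
-19203/22922 - 26440/H(21 - 1*72) = -19203/22922 - 26440/(-3456 + 2*(21 - 1*72)**3 + 13*(21 - 1*72) + 92*(21 - 1*72)**2) = -19203*1/22922 - 26440/(-3456 + 2*(21 - 72)**3 + 13*(21 - 72) + 92*(21 - 72)**2) = -19203/22922 - 26440/(-3456 + 2*(-51)**3 + 13*(-51) + 92*(-51)**2) = -19203/22922 - 26440/(-3456 + 2*(-132651) - 663 + 92*2601) = -19203/22922 - 26440/(-3456 - 265302 - 663 + 239292) = -19203/22922 - 26440/(-30129) = -19203/22922 - 26440*(-1/30129) = -19203/22922 + 26440/30129 = 27490493/690616938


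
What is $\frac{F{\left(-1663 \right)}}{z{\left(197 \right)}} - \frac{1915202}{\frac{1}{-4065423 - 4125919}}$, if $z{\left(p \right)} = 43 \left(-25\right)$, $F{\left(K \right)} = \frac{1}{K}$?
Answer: $\frac{28045963130468393901}{1787725} \approx 1.5688 \cdot 10^{13}$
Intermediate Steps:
$z{\left(p \right)} = -1075$
$\frac{F{\left(-1663 \right)}}{z{\left(197 \right)}} - \frac{1915202}{\frac{1}{-4065423 - 4125919}} = \frac{1}{\left(-1663\right) \left(-1075\right)} - \frac{1915202}{\frac{1}{-4065423 - 4125919}} = \left(- \frac{1}{1663}\right) \left(- \frac{1}{1075}\right) - \frac{1915202}{\frac{1}{-8191342}} = \frac{1}{1787725} - \frac{1915202}{- \frac{1}{8191342}} = \frac{1}{1787725} - -15688074581084 = \frac{1}{1787725} + 15688074581084 = \frac{28045963130468393901}{1787725}$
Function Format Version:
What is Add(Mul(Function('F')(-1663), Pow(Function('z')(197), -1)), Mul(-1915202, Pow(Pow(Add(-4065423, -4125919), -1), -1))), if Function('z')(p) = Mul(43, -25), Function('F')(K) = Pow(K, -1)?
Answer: Rational(28045963130468393901, 1787725) ≈ 1.5688e+13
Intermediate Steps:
Function('z')(p) = -1075
Add(Mul(Function('F')(-1663), Pow(Function('z')(197), -1)), Mul(-1915202, Pow(Pow(Add(-4065423, -4125919), -1), -1))) = Add(Mul(Pow(-1663, -1), Pow(-1075, -1)), Mul(-1915202, Pow(Pow(Add(-4065423, -4125919), -1), -1))) = Add(Mul(Rational(-1, 1663), Rational(-1, 1075)), Mul(-1915202, Pow(Pow(-8191342, -1), -1))) = Add(Rational(1, 1787725), Mul(-1915202, Pow(Rational(-1, 8191342), -1))) = Add(Rational(1, 1787725), Mul(-1915202, -8191342)) = Add(Rational(1, 1787725), 15688074581084) = Rational(28045963130468393901, 1787725)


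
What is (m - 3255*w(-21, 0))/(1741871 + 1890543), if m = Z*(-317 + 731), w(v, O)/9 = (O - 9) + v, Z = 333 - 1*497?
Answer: 405477/1816207 ≈ 0.22325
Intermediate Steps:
Z = -164 (Z = 333 - 497 = -164)
w(v, O) = -81 + 9*O + 9*v (w(v, O) = 9*((O - 9) + v) = 9*((-9 + O) + v) = 9*(-9 + O + v) = -81 + 9*O + 9*v)
m = -67896 (m = -164*(-317 + 731) = -164*414 = -67896)
(m - 3255*w(-21, 0))/(1741871 + 1890543) = (-67896 - 3255*(-81 + 9*0 + 9*(-21)))/(1741871 + 1890543) = (-67896 - 3255*(-81 + 0 - 189))/3632414 = (-67896 - 3255*(-270))*(1/3632414) = (-67896 + 878850)*(1/3632414) = 810954*(1/3632414) = 405477/1816207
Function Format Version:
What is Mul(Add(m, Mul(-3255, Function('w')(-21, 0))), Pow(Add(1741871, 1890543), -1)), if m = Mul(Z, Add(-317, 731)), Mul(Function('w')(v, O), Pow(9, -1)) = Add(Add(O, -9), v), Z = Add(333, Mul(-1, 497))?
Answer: Rational(405477, 1816207) ≈ 0.22325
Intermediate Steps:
Z = -164 (Z = Add(333, -497) = -164)
Function('w')(v, O) = Add(-81, Mul(9, O), Mul(9, v)) (Function('w')(v, O) = Mul(9, Add(Add(O, -9), v)) = Mul(9, Add(Add(-9, O), v)) = Mul(9, Add(-9, O, v)) = Add(-81, Mul(9, O), Mul(9, v)))
m = -67896 (m = Mul(-164, Add(-317, 731)) = Mul(-164, 414) = -67896)
Mul(Add(m, Mul(-3255, Function('w')(-21, 0))), Pow(Add(1741871, 1890543), -1)) = Mul(Add(-67896, Mul(-3255, Add(-81, Mul(9, 0), Mul(9, -21)))), Pow(Add(1741871, 1890543), -1)) = Mul(Add(-67896, Mul(-3255, Add(-81, 0, -189))), Pow(3632414, -1)) = Mul(Add(-67896, Mul(-3255, -270)), Rational(1, 3632414)) = Mul(Add(-67896, 878850), Rational(1, 3632414)) = Mul(810954, Rational(1, 3632414)) = Rational(405477, 1816207)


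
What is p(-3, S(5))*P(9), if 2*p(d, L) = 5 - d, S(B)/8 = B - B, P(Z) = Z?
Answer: 36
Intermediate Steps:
S(B) = 0 (S(B) = 8*(B - B) = 8*0 = 0)
p(d, L) = 5/2 - d/2 (p(d, L) = (5 - d)/2 = 5/2 - d/2)
p(-3, S(5))*P(9) = (5/2 - 1/2*(-3))*9 = (5/2 + 3/2)*9 = 4*9 = 36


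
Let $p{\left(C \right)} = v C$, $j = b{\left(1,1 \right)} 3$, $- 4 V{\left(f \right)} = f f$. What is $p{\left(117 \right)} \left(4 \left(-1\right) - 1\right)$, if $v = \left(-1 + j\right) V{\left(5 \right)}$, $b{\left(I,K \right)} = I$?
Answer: $\frac{14625}{2} \approx 7312.5$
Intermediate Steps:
$V{\left(f \right)} = - \frac{f^{2}}{4}$ ($V{\left(f \right)} = - \frac{f f}{4} = - \frac{f^{2}}{4}$)
$j = 3$ ($j = 1 \cdot 3 = 3$)
$v = - \frac{25}{2}$ ($v = \left(-1 + 3\right) \left(- \frac{5^{2}}{4}\right) = 2 \left(\left(- \frac{1}{4}\right) 25\right) = 2 \left(- \frac{25}{4}\right) = - \frac{25}{2} \approx -12.5$)
$p{\left(C \right)} = - \frac{25 C}{2}$
$p{\left(117 \right)} \left(4 \left(-1\right) - 1\right) = \left(- \frac{25}{2}\right) 117 \left(4 \left(-1\right) - 1\right) = - \frac{2925 \left(-4 - 1\right)}{2} = \left(- \frac{2925}{2}\right) \left(-5\right) = \frac{14625}{2}$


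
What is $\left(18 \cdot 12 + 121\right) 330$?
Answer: $111210$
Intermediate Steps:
$\left(18 \cdot 12 + 121\right) 330 = \left(216 + 121\right) 330 = 337 \cdot 330 = 111210$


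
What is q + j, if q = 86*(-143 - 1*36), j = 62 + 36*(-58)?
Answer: -17420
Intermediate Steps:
j = -2026 (j = 62 - 2088 = -2026)
q = -15394 (q = 86*(-143 - 36) = 86*(-179) = -15394)
q + j = -15394 - 2026 = -17420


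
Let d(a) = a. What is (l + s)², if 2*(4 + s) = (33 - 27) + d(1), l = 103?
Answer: 42025/4 ≈ 10506.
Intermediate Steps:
s = -½ (s = -4 + ((33 - 27) + 1)/2 = -4 + (6 + 1)/2 = -4 + (½)*7 = -4 + 7/2 = -½ ≈ -0.50000)
(l + s)² = (103 - ½)² = (205/2)² = 42025/4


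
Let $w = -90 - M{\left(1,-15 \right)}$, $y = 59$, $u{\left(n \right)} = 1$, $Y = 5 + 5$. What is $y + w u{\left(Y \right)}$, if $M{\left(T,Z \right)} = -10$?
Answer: $-21$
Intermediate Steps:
$Y = 10$
$w = -80$ ($w = -90 - -10 = -90 + 10 = -80$)
$y + w u{\left(Y \right)} = 59 - 80 = -21$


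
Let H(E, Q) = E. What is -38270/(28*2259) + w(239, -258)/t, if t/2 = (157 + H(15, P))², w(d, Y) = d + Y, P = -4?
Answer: -566390287/935623584 ≈ -0.60536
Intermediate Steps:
w(d, Y) = Y + d
t = 59168 (t = 2*(157 + 15)² = 2*172² = 2*29584 = 59168)
-38270/(28*2259) + w(239, -258)/t = -38270/(28*2259) + (-258 + 239)/59168 = -38270/63252 - 19*1/59168 = -38270*1/63252 - 19/59168 = -19135/31626 - 19/59168 = -566390287/935623584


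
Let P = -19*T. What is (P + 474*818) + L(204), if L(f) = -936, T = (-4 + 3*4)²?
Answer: 385580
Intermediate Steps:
T = 64 (T = (-4 + 12)² = 8² = 64)
P = -1216 (P = -19*64 = -1216)
(P + 474*818) + L(204) = (-1216 + 474*818) - 936 = (-1216 + 387732) - 936 = 386516 - 936 = 385580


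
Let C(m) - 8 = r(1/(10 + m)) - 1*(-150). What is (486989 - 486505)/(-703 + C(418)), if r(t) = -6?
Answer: -484/551 ≈ -0.87840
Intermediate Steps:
C(m) = 152 (C(m) = 8 + (-6 - 1*(-150)) = 8 + (-6 + 150) = 8 + 144 = 152)
(486989 - 486505)/(-703 + C(418)) = (486989 - 486505)/(-703 + 152) = 484/(-551) = 484*(-1/551) = -484/551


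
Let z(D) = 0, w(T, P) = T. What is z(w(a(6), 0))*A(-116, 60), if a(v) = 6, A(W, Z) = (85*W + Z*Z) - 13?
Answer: 0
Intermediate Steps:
A(W, Z) = -13 + Z² + 85*W (A(W, Z) = (85*W + Z²) - 13 = (Z² + 85*W) - 13 = -13 + Z² + 85*W)
z(w(a(6), 0))*A(-116, 60) = 0*(-13 + 60² + 85*(-116)) = 0*(-13 + 3600 - 9860) = 0*(-6273) = 0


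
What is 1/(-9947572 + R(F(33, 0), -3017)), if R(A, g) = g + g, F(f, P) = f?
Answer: -1/9953606 ≈ -1.0047e-7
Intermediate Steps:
R(A, g) = 2*g
1/(-9947572 + R(F(33, 0), -3017)) = 1/(-9947572 + 2*(-3017)) = 1/(-9947572 - 6034) = 1/(-9953606) = -1/9953606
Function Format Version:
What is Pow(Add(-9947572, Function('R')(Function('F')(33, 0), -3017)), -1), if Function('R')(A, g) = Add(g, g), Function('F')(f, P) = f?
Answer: Rational(-1, 9953606) ≈ -1.0047e-7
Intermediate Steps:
Function('R')(A, g) = Mul(2, g)
Pow(Add(-9947572, Function('R')(Function('F')(33, 0), -3017)), -1) = Pow(Add(-9947572, Mul(2, -3017)), -1) = Pow(Add(-9947572, -6034), -1) = Pow(-9953606, -1) = Rational(-1, 9953606)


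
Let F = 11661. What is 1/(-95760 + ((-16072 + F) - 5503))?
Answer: -1/105674 ≈ -9.4631e-6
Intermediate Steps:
1/(-95760 + ((-16072 + F) - 5503)) = 1/(-95760 + ((-16072 + 11661) - 5503)) = 1/(-95760 + (-4411 - 5503)) = 1/(-95760 - 9914) = 1/(-105674) = -1/105674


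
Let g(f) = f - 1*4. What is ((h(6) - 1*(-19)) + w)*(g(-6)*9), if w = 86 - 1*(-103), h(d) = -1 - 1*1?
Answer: -18540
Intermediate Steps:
h(d) = -2 (h(d) = -1 - 1 = -2)
g(f) = -4 + f (g(f) = f - 4 = -4 + f)
w = 189 (w = 86 + 103 = 189)
((h(6) - 1*(-19)) + w)*(g(-6)*9) = ((-2 - 1*(-19)) + 189)*((-4 - 6)*9) = ((-2 + 19) + 189)*(-10*9) = (17 + 189)*(-90) = 206*(-90) = -18540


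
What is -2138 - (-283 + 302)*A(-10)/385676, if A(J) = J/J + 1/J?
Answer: -8245753051/3856760 ≈ -2138.0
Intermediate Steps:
A(J) = 1 + 1/J
-2138 - (-283 + 302)*A(-10)/385676 = -2138 - (-283 + 302)*((1 - 10)/(-10))/385676 = -2138 - 19*(-⅒*(-9))/385676 = -2138 - 19*(9/10)/385676 = -2138 - 171/(10*385676) = -2138 - 1*171/3856760 = -2138 - 171/3856760 = -8245753051/3856760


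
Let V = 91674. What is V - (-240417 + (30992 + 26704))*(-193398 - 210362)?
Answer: -73775339286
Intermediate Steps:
V - (-240417 + (30992 + 26704))*(-193398 - 210362) = 91674 - (-240417 + (30992 + 26704))*(-193398 - 210362) = 91674 - (-240417 + 57696)*(-403760) = 91674 - (-182721)*(-403760) = 91674 - 1*73775430960 = 91674 - 73775430960 = -73775339286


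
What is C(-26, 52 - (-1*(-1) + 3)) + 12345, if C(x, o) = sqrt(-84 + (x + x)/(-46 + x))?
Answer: 12345 + I*sqrt(2998)/6 ≈ 12345.0 + 9.1257*I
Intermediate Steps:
C(x, o) = sqrt(-84 + 2*x/(-46 + x)) (C(x, o) = sqrt(-84 + (2*x)/(-46 + x)) = sqrt(-84 + 2*x/(-46 + x)))
C(-26, 52 - (-1*(-1) + 3)) + 12345 = sqrt(2)*sqrt((1932 - 41*(-26))/(-46 - 26)) + 12345 = sqrt(2)*sqrt((1932 + 1066)/(-72)) + 12345 = sqrt(2)*sqrt(-1/72*2998) + 12345 = sqrt(2)*sqrt(-1499/36) + 12345 = sqrt(2)*(I*sqrt(1499)/6) + 12345 = I*sqrt(2998)/6 + 12345 = 12345 + I*sqrt(2998)/6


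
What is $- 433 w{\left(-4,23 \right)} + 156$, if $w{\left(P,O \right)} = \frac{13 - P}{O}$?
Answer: $- \frac{3773}{23} \approx -164.04$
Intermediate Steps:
$w{\left(P,O \right)} = \frac{13 - P}{O}$
$- 433 w{\left(-4,23 \right)} + 156 = - 433 \frac{13 - -4}{23} + 156 = - 433 \frac{13 + 4}{23} + 156 = - 433 \cdot \frac{1}{23} \cdot 17 + 156 = \left(-433\right) \frac{17}{23} + 156 = - \frac{7361}{23} + 156 = - \frac{3773}{23}$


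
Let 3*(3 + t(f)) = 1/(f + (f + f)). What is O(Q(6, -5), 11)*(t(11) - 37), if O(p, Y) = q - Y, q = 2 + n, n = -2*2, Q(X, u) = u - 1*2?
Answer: 51467/99 ≈ 519.87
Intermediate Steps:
Q(X, u) = -2 + u (Q(X, u) = u - 2 = -2 + u)
n = -4
q = -2 (q = 2 - 4 = -2)
t(f) = -3 + 1/(9*f) (t(f) = -3 + 1/(3*(f + (f + f))) = -3 + 1/(3*(f + 2*f)) = -3 + 1/(3*((3*f))) = -3 + (1/(3*f))/3 = -3 + 1/(9*f))
O(p, Y) = -2 - Y
O(Q(6, -5), 11)*(t(11) - 37) = (-2 - 1*11)*((-3 + (⅑)/11) - 37) = (-2 - 11)*((-3 + (⅑)*(1/11)) - 37) = -13*((-3 + 1/99) - 37) = -13*(-296/99 - 37) = -13*(-3959/99) = 51467/99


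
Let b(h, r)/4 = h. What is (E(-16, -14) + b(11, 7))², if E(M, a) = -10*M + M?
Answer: 35344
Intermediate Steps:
E(M, a) = -9*M
b(h, r) = 4*h
(E(-16, -14) + b(11, 7))² = (-9*(-16) + 4*11)² = (144 + 44)² = 188² = 35344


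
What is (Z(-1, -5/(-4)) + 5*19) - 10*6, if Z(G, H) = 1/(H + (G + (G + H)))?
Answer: 37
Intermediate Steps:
Z(G, H) = 1/(2*G + 2*H) (Z(G, H) = 1/(H + (H + 2*G)) = 1/(2*G + 2*H))
(Z(-1, -5/(-4)) + 5*19) - 10*6 = (1/(2*(-1 - 5/(-4))) + 5*19) - 10*6 = (1/(2*(-1 - 5*(-¼))) + 95) - 60 = (1/(2*(-1 + 5/4)) + 95) - 60 = (1/(2*(¼)) + 95) - 60 = ((½)*4 + 95) - 60 = (2 + 95) - 60 = 97 - 60 = 37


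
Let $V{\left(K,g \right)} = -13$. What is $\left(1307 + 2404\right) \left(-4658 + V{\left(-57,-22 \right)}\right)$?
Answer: $-17334081$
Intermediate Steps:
$\left(1307 + 2404\right) \left(-4658 + V{\left(-57,-22 \right)}\right) = \left(1307 + 2404\right) \left(-4658 - 13\right) = 3711 \left(-4671\right) = -17334081$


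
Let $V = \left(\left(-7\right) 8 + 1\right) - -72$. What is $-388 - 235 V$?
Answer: $-4383$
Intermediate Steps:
$V = 17$ ($V = \left(-56 + 1\right) + 72 = -55 + 72 = 17$)
$-388 - 235 V = -388 - 3995 = -4383$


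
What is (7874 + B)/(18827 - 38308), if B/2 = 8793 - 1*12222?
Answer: -1016/19481 ≈ -0.052153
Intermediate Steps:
B = -6858 (B = 2*(8793 - 1*12222) = 2*(8793 - 12222) = 2*(-3429) = -6858)
(7874 + B)/(18827 - 38308) = (7874 - 6858)/(18827 - 38308) = 1016/(-19481) = 1016*(-1/19481) = -1016/19481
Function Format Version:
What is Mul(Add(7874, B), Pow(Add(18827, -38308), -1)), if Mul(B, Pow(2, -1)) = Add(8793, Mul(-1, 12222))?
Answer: Rational(-1016, 19481) ≈ -0.052153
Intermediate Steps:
B = -6858 (B = Mul(2, Add(8793, Mul(-1, 12222))) = Mul(2, Add(8793, -12222)) = Mul(2, -3429) = -6858)
Mul(Add(7874, B), Pow(Add(18827, -38308), -1)) = Mul(Add(7874, -6858), Pow(Add(18827, -38308), -1)) = Mul(1016, Pow(-19481, -1)) = Mul(1016, Rational(-1, 19481)) = Rational(-1016, 19481)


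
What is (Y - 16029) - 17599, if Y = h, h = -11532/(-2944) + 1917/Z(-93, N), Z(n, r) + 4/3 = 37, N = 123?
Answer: -2643731039/78752 ≈ -33570.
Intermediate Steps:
Z(n, r) = 107/3 (Z(n, r) = -4/3 + 37 = 107/3)
h = 4541217/78752 (h = -11532/(-2944) + 1917/(107/3) = -11532*(-1/2944) + 1917*(3/107) = 2883/736 + 5751/107 = 4541217/78752 ≈ 57.665)
Y = 4541217/78752 ≈ 57.665
(Y - 16029) - 17599 = (4541217/78752 - 16029) - 17599 = -1257774591/78752 - 17599 = -2643731039/78752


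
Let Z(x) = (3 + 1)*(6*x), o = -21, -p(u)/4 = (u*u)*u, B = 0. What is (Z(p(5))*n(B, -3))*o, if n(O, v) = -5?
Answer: -1260000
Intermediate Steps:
p(u) = -4*u³ (p(u) = -4*u*u*u = -4*u²*u = -4*u³)
Z(x) = 24*x (Z(x) = 4*(6*x) = 24*x)
(Z(p(5))*n(B, -3))*o = ((24*(-4*5³))*(-5))*(-21) = ((24*(-4*125))*(-5))*(-21) = ((24*(-500))*(-5))*(-21) = -12000*(-5)*(-21) = 60000*(-21) = -1260000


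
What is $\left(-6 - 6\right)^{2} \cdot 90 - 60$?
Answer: $12900$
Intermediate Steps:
$\left(-6 - 6\right)^{2} \cdot 90 - 60 = \left(-12\right)^{2} \cdot 90 - 60 = 144 \cdot 90 - 60 = 12960 - 60 = 12900$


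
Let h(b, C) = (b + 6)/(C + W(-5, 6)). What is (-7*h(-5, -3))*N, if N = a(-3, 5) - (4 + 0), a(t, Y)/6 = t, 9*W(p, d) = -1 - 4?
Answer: -693/16 ≈ -43.313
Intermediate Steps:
W(p, d) = -5/9 (W(p, d) = (-1 - 4)/9 = (⅑)*(-5) = -5/9)
a(t, Y) = 6*t
h(b, C) = (6 + b)/(-5/9 + C) (h(b, C) = (b + 6)/(C - 5/9) = (6 + b)/(-5/9 + C))
N = -22 (N = 6*(-3) - (4 + 0) = -18 - 1*4 = -18 - 4 = -22)
(-7*h(-5, -3))*N = -63*(6 - 5)/(-5 + 9*(-3))*(-22) = -63/(-5 - 27)*(-22) = -63/(-32)*(-22) = -63*(-1)/32*(-22) = -7*(-9/32)*(-22) = (63/32)*(-22) = -693/16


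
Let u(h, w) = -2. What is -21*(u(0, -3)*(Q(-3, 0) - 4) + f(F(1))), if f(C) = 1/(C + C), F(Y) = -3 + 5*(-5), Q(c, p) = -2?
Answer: -2013/8 ≈ -251.63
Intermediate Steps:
F(Y) = -28 (F(Y) = -3 - 25 = -28)
f(C) = 1/(2*C)
-21*(u(0, -3)*(Q(-3, 0) - 4) + f(F(1))) = -21*(-2*(-2 - 4) + (½)/(-28)) = -21*(-2*(-6) + (½)*(-1/28)) = -21*(12 - 1/56) = -21*671/56 = -2013/8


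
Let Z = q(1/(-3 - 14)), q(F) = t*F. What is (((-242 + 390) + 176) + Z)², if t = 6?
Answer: 30272004/289 ≈ 1.0475e+5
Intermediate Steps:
q(F) = 6*F
Z = -6/17 (Z = 6/(-3 - 14) = 6/(-17) = 6*(-1/17) = -6/17 ≈ -0.35294)
(((-242 + 390) + 176) + Z)² = (((-242 + 390) + 176) - 6/17)² = ((148 + 176) - 6/17)² = (324 - 6/17)² = (5502/17)² = 30272004/289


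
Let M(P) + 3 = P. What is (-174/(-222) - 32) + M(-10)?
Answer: -1636/37 ≈ -44.216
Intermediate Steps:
M(P) = -3 + P
(-174/(-222) - 32) + M(-10) = (-174/(-222) - 32) + (-3 - 10) = (-174*(-1/222) - 32) - 13 = (29/37 - 32) - 13 = -1155/37 - 13 = -1636/37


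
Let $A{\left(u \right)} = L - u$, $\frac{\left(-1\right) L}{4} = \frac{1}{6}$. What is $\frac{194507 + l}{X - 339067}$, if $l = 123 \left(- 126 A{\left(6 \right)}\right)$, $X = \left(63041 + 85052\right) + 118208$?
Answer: $- \frac{297827}{72766} \approx -4.0929$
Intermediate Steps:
$X = 266301$ ($X = 148093 + 118208 = 266301$)
$L = - \frac{2}{3}$ ($L = - \frac{4}{6} = \left(-4\right) \frac{1}{6} = - \frac{2}{3} \approx -0.66667$)
$A{\left(u \right)} = - \frac{2}{3} - u$
$l = 103320$ ($l = 123 \left(- 126 \left(- \frac{2}{3} - 6\right)\right) = 123 \left(\left(-126\right) \left(- \frac{20}{3}\right)\right) = 123 \cdot 840 = 103320$)
$\frac{194507 + l}{X - 339067} = \frac{194507 + 103320}{266301 - 339067} = \frac{297827}{-72766} = 297827 \left(- \frac{1}{72766}\right) = - \frac{297827}{72766}$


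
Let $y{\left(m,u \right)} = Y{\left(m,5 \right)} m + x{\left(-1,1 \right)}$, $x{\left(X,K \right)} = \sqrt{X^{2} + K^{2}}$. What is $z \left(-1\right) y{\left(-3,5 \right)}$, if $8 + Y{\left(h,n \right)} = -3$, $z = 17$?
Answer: $-561 - 17 \sqrt{2} \approx -585.04$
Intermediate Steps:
$x{\left(X,K \right)} = \sqrt{K^{2} + X^{2}}$
$Y{\left(h,n \right)} = -11$ ($Y{\left(h,n \right)} = -8 - 3 = -11$)
$y{\left(m,u \right)} = \sqrt{2} - 11 m$ ($y{\left(m,u \right)} = - 11 m + \sqrt{1^{2} + \left(-1\right)^{2}} = - 11 m + \sqrt{1 + 1} = - 11 m + \sqrt{2} = \sqrt{2} - 11 m$)
$z \left(-1\right) y{\left(-3,5 \right)} = 17 \left(-1\right) \left(\sqrt{2} - -33\right) = - 17 \left(\sqrt{2} + 33\right) = - 17 \left(33 + \sqrt{2}\right) = -561 - 17 \sqrt{2}$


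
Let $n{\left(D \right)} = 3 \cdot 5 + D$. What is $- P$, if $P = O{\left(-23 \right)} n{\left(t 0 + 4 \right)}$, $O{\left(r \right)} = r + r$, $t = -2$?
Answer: $874$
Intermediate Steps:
$O{\left(r \right)} = 2 r$
$n{\left(D \right)} = 15 + D$
$P = -874$ ($P = 2 \left(-23\right) \left(15 + \left(\left(-2\right) 0 + 4\right)\right) = - 46 \left(15 + \left(0 + 4\right)\right) = - 46 \left(15 + 4\right) = \left(-46\right) 19 = -874$)
$- P = \left(-1\right) \left(-874\right) = 874$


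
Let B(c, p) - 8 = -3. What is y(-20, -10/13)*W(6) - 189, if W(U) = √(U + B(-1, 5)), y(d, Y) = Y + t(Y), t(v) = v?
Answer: -189 - 20*√11/13 ≈ -194.10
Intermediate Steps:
y(d, Y) = 2*Y (y(d, Y) = Y + Y = 2*Y)
B(c, p) = 5 (B(c, p) = 8 - 3 = 5)
W(U) = √(5 + U) (W(U) = √(U + 5) = √(5 + U))
y(-20, -10/13)*W(6) - 189 = (2*(-10/13))*√(5 + 6) - 189 = (2*(-10*1/13))*√11 - 189 = (2*(-10/13))*√11 - 189 = -20*√11/13 - 189 = -189 - 20*√11/13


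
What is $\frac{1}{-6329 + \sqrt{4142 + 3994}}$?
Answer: $- \frac{6329}{40048105} - \frac{6 \sqrt{226}}{40048105} \approx -0.00016029$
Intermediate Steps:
$\frac{1}{-6329 + \sqrt{4142 + 3994}} = \frac{1}{-6329 + \sqrt{8136}} = \frac{1}{-6329 + 6 \sqrt{226}}$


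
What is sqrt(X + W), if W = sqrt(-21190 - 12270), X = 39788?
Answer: sqrt(39788 + 2*I*sqrt(8365)) ≈ 199.47 + 0.4585*I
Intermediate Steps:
W = 2*I*sqrt(8365) (W = sqrt(-33460) = 2*I*sqrt(8365) ≈ 182.92*I)
sqrt(X + W) = sqrt(39788 + 2*I*sqrt(8365))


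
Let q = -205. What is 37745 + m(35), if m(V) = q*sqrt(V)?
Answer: 37745 - 205*sqrt(35) ≈ 36532.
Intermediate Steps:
m(V) = -205*sqrt(V)
37745 + m(35) = 37745 - 205*sqrt(35)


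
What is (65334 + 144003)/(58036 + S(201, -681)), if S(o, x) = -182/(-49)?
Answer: 488453/135426 ≈ 3.6068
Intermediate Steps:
S(o, x) = 26/7 (S(o, x) = -182*(-1/49) = 26/7)
(65334 + 144003)/(58036 + S(201, -681)) = (65334 + 144003)/(58036 + 26/7) = 209337/(406278/7) = 209337*(7/406278) = 488453/135426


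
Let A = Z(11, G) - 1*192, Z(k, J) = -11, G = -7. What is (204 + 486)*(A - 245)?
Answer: -309120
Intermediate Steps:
A = -203 (A = -11 - 1*192 = -11 - 192 = -203)
(204 + 486)*(A - 245) = (204 + 486)*(-203 - 245) = 690*(-448) = -309120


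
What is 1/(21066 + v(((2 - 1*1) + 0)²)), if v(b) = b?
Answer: 1/21067 ≈ 4.7468e-5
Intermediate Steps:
1/(21066 + v(((2 - 1*1) + 0)²)) = 1/(21066 + ((2 - 1*1) + 0)²) = 1/(21066 + ((2 - 1) + 0)²) = 1/(21066 + (1 + 0)²) = 1/(21066 + 1²) = 1/(21066 + 1) = 1/21067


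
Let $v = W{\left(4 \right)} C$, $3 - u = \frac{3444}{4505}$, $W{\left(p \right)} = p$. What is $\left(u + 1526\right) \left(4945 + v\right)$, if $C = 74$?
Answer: $\frac{36082717941}{4505} \approx 8.0095 \cdot 10^{6}$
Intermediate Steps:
$u = \frac{10071}{4505}$ ($u = 3 - \frac{3444}{4505} = \frac{10071}{4505} \approx 2.2355$)
$v = 296$ ($v = 4 \cdot 74 = 296$)
$\left(u + 1526\right) \left(4945 + v\right) = \left(\frac{10071}{4505} + 1526\right) \left(4945 + 296\right) = \frac{6884701}{4505} \cdot 5241 = \frac{36082717941}{4505}$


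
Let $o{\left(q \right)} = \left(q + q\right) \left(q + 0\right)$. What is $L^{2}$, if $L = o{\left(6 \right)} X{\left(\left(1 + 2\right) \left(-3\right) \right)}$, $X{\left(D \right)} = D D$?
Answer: $34012224$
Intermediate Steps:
$X{\left(D \right)} = D^{2}$
$o{\left(q \right)} = 2 q^{2}$ ($o{\left(q \right)} = 2 q q = 2 q^{2}$)
$L = 5832$ ($L = 2 \cdot 6^{2} \left(\left(1 + 2\right) \left(-3\right)\right)^{2} = 2 \cdot 36 \left(3 \left(-3\right)\right)^{2} = 72 \left(-9\right)^{2} = 72 \cdot 81 = 5832$)
$L^{2} = 5832^{2} = 34012224$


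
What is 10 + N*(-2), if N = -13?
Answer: 36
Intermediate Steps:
10 + N*(-2) = 10 - 13*(-2) = 10 + 26 = 36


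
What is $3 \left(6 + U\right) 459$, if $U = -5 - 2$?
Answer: $-1377$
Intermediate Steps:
$U = -7$ ($U = -5 - 2 = -7$)
$3 \left(6 + U\right) 459 = 3 \left(6 - 7\right) 459 = 3 \left(-1\right) 459 = \left(-3\right) 459 = -1377$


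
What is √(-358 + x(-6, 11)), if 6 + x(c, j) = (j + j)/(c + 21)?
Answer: I*√81570/15 ≈ 19.04*I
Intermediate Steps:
x(c, j) = -6 + 2*j/(21 + c) (x(c, j) = -6 + (j + j)/(c + 21) = -6 + (2*j)/(21 + c) = -6 + 2*j/(21 + c))
√(-358 + x(-6, 11)) = √(-358 + 2*(-63 + 11 - 3*(-6))/(21 - 6)) = √(-358 + 2*(-63 + 11 + 18)/15) = √(-358 + 2*(1/15)*(-34)) = √(-358 - 68/15) = √(-5438/15) = I*√81570/15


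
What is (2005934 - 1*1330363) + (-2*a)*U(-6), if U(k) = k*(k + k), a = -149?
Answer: 697027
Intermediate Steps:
U(k) = 2*k² (U(k) = k*(2*k) = 2*k²)
(2005934 - 1*1330363) + (-2*a)*U(-6) = (2005934 - 1*1330363) + (-2*(-149))*(2*(-6)²) = (2005934 - 1330363) + 298*(2*36) = 675571 + 298*72 = 675571 + 21456 = 697027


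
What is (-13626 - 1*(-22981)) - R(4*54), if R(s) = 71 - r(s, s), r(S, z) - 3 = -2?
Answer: 9285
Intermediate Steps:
r(S, z) = 1 (r(S, z) = 3 - 2 = 1)
R(s) = 70 (R(s) = 71 - 1*1 = 71 - 1 = 70)
(-13626 - 1*(-22981)) - R(4*54) = (-13626 - 1*(-22981)) - 1*70 = (-13626 + 22981) - 70 = 9355 - 70 = 9285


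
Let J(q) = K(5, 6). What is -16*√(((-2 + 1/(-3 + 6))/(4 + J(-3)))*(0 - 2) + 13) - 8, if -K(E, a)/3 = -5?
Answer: -8 - 16*√42807/57 ≈ -66.077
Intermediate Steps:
K(E, a) = 15 (K(E, a) = -3*(-5) = 15)
J(q) = 15
-16*√(((-2 + 1/(-3 + 6))/(4 + J(-3)))*(0 - 2) + 13) - 8 = -16*√(((-2 + 1/(-3 + 6))/(4 + 15))*(0 - 2) + 13) - 8 = -16*√(((-2 + 1/3)/19)*(-2) + 13) - 8 = -16*√(((-2 + ⅓)*(1/19))*(-2) + 13) - 8 = -16*√(-5/3*1/19*(-2) + 13) - 8 = -16*√(-5/57*(-2) + 13) - 8 = -16*√(10/57 + 13) - 8 = -16*√42807/57 - 8 = -8 - 16*√42807/57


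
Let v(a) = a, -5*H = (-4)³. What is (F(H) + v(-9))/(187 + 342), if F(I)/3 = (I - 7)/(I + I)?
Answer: -1065/67712 ≈ -0.015728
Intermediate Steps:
H = 64/5 (H = -⅕*(-4)³ = -⅕*(-64) = 64/5 ≈ 12.800)
F(I) = 3*(-7 + I)/(2*I) (F(I) = 3*((I - 7)/(I + I)) = 3*((-7 + I)/((2*I))) = 3*((-7 + I)*(1/(2*I))) = 3*((-7 + I)/(2*I)) = 3*(-7 + I)/(2*I))
(F(H) + v(-9))/(187 + 342) = (3*(-7 + 64/5)/(2*(64/5)) - 9)/(187 + 342) = ((3/2)*(5/64)*(29/5) - 9)/529 = (87/128 - 9)*(1/529) = -1065/128*1/529 = -1065/67712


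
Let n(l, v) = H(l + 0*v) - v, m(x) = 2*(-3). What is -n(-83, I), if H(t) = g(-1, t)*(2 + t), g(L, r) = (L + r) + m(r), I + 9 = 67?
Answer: -7232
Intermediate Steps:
m(x) = -6
I = 58 (I = -9 + 67 = 58)
g(L, r) = -6 + L + r (g(L, r) = (L + r) - 6 = -6 + L + r)
H(t) = (-7 + t)*(2 + t) (H(t) = (-6 - 1 + t)*(2 + t) = (-7 + t)*(2 + t))
n(l, v) = -v + (-7 + l)*(2 + l) (n(l, v) = (-7 + (l + 0*v))*(2 + (l + 0*v)) - v = (-7 + (l + 0))*(2 + (l + 0)) - v = (-7 + l)*(2 + l) - v = -v + (-7 + l)*(2 + l))
-n(-83, I) = -(-1*58 + (-7 - 83)*(2 - 83)) = -(-58 - 90*(-81)) = -(-58 + 7290) = -1*7232 = -7232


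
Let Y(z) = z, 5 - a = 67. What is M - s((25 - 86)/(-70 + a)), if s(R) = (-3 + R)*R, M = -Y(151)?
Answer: -2610589/17424 ≈ -149.83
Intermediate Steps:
a = -62 (a = 5 - 1*67 = 5 - 67 = -62)
M = -151 (M = -1*151 = -151)
s(R) = R*(-3 + R)
M - s((25 - 86)/(-70 + a)) = -151 - (25 - 86)/(-70 - 62)*(-3 + (25 - 86)/(-70 - 62)) = -151 - (-61/(-132))*(-3 - 61/(-132)) = -151 - (-61*(-1/132))*(-3 - 61*(-1/132)) = -151 - 61*(-3 + 61/132)/132 = -151 - 61*(-335)/(132*132) = -151 - 1*(-20435/17424) = -151 + 20435/17424 = -2610589/17424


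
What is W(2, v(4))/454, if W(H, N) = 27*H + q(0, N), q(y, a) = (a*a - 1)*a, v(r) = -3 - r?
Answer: -141/227 ≈ -0.62115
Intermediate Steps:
q(y, a) = a*(-1 + a²) (q(y, a) = (a² - 1)*a = (-1 + a²)*a = a*(-1 + a²))
W(H, N) = N³ - N + 27*H (W(H, N) = 27*H + (N³ - N) = N³ - N + 27*H)
W(2, v(4))/454 = ((-3 - 1*4)³ - (-3 - 1*4) + 27*2)/454 = ((-3 - 4)³ - (-3 - 4) + 54)*(1/454) = ((-7)³ - 1*(-7) + 54)*(1/454) = (-343 + 7 + 54)*(1/454) = -282*1/454 = -141/227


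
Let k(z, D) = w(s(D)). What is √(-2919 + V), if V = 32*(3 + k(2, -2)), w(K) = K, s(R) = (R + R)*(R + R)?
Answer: I*√2311 ≈ 48.073*I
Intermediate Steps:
s(R) = 4*R² (s(R) = (2*R)*(2*R) = 4*R²)
k(z, D) = 4*D²
V = 608 (V = 32*(3 + 4*(-2)²) = 32*(3 + 4*4) = 32*(3 + 16) = 32*19 = 608)
√(-2919 + V) = √(-2919 + 608) = √(-2311) = I*√2311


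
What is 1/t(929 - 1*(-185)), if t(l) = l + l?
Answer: 1/2228 ≈ 0.00044883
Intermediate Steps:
t(l) = 2*l
1/t(929 - 1*(-185)) = 1/(2*(929 - 1*(-185))) = 1/(2*(929 + 185)) = 1/(2*1114) = 1/2228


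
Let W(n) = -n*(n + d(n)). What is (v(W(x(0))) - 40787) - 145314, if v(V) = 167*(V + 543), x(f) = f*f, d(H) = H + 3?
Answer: -95420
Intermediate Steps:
d(H) = 3 + H
x(f) = f**2
W(n) = -n*(3 + 2*n) (W(n) = -n*(n + (3 + n)) = -n*(3 + 2*n))
v(V) = 90681 + 167*V (v(V) = 167*(543 + V) = 90681 + 167*V)
(v(W(x(0))) - 40787) - 145314 = ((90681 + 167*(-1*0**2*(3 + 2*0**2))) - 40787) - 145314 = ((90681 + 167*(-1*0*(3 + 2*0))) - 40787) - 145314 = ((90681 + 167*(-1*0*(3 + 0))) - 40787) - 145314 = ((90681 + 167*(-1*0*3)) - 40787) - 145314 = ((90681 + 167*0) - 40787) - 145314 = ((90681 + 0) - 40787) - 145314 = (90681 - 40787) - 145314 = 49894 - 145314 = -95420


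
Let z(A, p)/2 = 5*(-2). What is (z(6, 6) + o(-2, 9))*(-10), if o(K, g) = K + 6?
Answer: 160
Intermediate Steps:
z(A, p) = -20 (z(A, p) = 2*(5*(-2)) = 2*(-10) = -20)
o(K, g) = 6 + K
(z(6, 6) + o(-2, 9))*(-10) = (-20 + (6 - 2))*(-10) = (-20 + 4)*(-10) = -16*(-10) = 160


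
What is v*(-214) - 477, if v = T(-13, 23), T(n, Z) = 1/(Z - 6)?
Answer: -8323/17 ≈ -489.59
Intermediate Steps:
T(n, Z) = 1/(-6 + Z)
v = 1/17 (v = 1/(-6 + 23) = 1/17 ≈ 0.058824)
v*(-214) - 477 = (1/17)*(-214) - 477 = -214/17 - 477 = -8323/17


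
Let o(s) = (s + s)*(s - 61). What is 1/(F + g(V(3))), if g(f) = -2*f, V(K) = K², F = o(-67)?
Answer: 1/17134 ≈ 5.8363e-5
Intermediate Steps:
o(s) = 2*s*(-61 + s) (o(s) = (2*s)*(-61 + s) = 2*s*(-61 + s))
F = 17152 (F = 2*(-67)*(-61 - 67) = 2*(-67)*(-128) = 17152)
1/(F + g(V(3))) = 1/(17152 - 2*3²) = 1/(17152 - 2*9) = 1/(17152 - 18) = 1/17134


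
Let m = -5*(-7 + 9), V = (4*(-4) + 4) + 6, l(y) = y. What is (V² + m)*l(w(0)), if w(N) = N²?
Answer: 0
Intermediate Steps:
V = -6 (V = (-16 + 4) + 6 = -12 + 6 = -6)
m = -10 (m = -5*2 = -10)
(V² + m)*l(w(0)) = ((-6)² - 10)*0² = (36 - 10)*0 = 26*0 = 0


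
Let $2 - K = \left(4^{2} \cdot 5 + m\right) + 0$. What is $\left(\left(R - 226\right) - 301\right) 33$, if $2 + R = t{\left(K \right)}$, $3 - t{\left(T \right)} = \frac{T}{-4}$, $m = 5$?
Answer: $- \frac{72171}{4} \approx -18043.0$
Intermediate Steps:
$K = -83$ ($K = 2 - \left(\left(4^{2} \cdot 5 + 5\right) + 0\right) = 2 - \left(\left(16 \cdot 5 + 5\right) + 0\right) = 2 - \left(\left(80 + 5\right) + 0\right) = 2 - \left(85 + 0\right) = 2 - 85 = -83$)
$t{\left(T \right)} = 3 + \frac{T}{4}$ ($t{\left(T \right)} = 3 - \frac{T}{-4} = 3 - T \left(- \frac{1}{4}\right) = 3 - - \frac{T}{4} = 3 + \frac{T}{4}$)
$R = - \frac{79}{4}$ ($R = -2 + \left(3 + \frac{1}{4} \left(-83\right)\right) = -2 + \left(3 - \frac{83}{4}\right) = -2 - \frac{71}{4} = - \frac{79}{4} \approx -19.75$)
$\left(\left(R - 226\right) - 301\right) 33 = \left(\left(- \frac{79}{4} - 226\right) - 301\right) 33 = \left(- \frac{983}{4} - 301\right) 33 = \left(- \frac{2187}{4}\right) 33 = - \frac{72171}{4}$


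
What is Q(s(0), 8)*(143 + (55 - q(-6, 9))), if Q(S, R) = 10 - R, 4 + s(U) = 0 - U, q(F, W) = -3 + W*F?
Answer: 510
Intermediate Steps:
q(F, W) = -3 + F*W
s(U) = -4 - U (s(U) = -4 + (0 - U) = -4 - U)
Q(s(0), 8)*(143 + (55 - q(-6, 9))) = (10 - 1*8)*(143 + (55 - (-3 - 6*9))) = (10 - 8)*(143 + (55 - (-3 - 54))) = 2*(143 + (55 - 1*(-57))) = 2*(143 + (55 + 57)) = 2*(143 + 112) = 2*255 = 510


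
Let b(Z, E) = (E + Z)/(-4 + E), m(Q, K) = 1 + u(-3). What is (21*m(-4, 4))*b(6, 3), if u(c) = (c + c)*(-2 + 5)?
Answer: 3213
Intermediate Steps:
u(c) = 6*c (u(c) = (2*c)*3 = 6*c)
m(Q, K) = -17 (m(Q, K) = 1 + 6*(-3) = 1 - 18 = -17)
b(Z, E) = (E + Z)/(-4 + E)
(21*m(-4, 4))*b(6, 3) = (21*(-17))*((3 + 6)/(-4 + 3)) = -357*9/(-1) = -(-357)*9 = -357*(-9) = 3213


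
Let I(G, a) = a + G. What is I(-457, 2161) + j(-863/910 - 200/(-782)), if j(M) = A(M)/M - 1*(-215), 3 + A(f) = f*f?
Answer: 168583375120681/87683325730 ≈ 1922.6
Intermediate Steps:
A(f) = -3 + f² (A(f) = -3 + f*f = -3 + f²)
I(G, a) = G + a
j(M) = 215 + (-3 + M²)/M (j(M) = (-3 + M²)/M - 1*(-215) = (-3 + M²)/M + 215 = 215 + (-3 + M²)/M)
I(-457, 2161) + j(-863/910 - 200/(-782)) = (-457 + 2161) + (215 + (-863/910 - 200/(-782)) - 3/(-863/910 - 200/(-782))) = 1704 + (215 + (-863*1/910 - 200*(-1/782)) - 3/(-863*1/910 - 200*(-1/782))) = 1704 + (215 + (-863/910 + 100/391) - 3/(-863/910 + 100/391)) = 1704 + (215 - 246433/355810 - 3/(-246433/355810)) = 1704 + (215 - 246433/355810 - 3*(-355810/246433)) = 1704 + (215 - 246433/355810 + 1067430/246433) = 1704 + 19170988076761/87683325730 = 168583375120681/87683325730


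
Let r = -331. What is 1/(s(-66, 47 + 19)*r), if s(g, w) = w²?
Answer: -1/1441836 ≈ -6.9356e-7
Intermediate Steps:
1/(s(-66, 47 + 19)*r) = 1/((47 + 19)²*(-331)) = 1/(66²*(-331)) = 1/(4356*(-331)) = 1/(-1441836) = -1/1441836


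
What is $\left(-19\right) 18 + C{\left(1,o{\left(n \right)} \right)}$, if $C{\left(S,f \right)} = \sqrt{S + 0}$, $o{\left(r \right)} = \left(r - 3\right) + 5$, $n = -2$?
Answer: $-341$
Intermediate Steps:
$o{\left(r \right)} = 2 + r$ ($o{\left(r \right)} = \left(-3 + r\right) + 5 = 2 + r$)
$C{\left(S,f \right)} = \sqrt{S}$
$\left(-19\right) 18 + C{\left(1,o{\left(n \right)} \right)} = \left(-19\right) 18 + \sqrt{1} = -342 + 1 = -341$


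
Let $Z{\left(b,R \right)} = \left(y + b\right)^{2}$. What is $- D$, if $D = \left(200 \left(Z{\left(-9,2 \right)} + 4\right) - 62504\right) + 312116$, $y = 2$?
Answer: $-260212$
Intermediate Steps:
$Z{\left(b,R \right)} = \left(2 + b\right)^{2}$
$D = 260212$ ($D = \left(200 \left(\left(2 - 9\right)^{2} + 4\right) - 62504\right) + 312116 = \left(200 \left(\left(-7\right)^{2} + 4\right) - 62504\right) + 312116 = \left(200 \left(49 + 4\right) - 62504\right) + 312116 = \left(200 \cdot 53 - 62504\right) + 312116 = \left(10600 - 62504\right) + 312116 = -51904 + 312116 = 260212$)
$- D = \left(-1\right) 260212 = -260212$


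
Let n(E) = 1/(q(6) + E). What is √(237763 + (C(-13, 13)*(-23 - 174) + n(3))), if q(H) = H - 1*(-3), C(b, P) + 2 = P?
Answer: 7*√173091/6 ≈ 485.38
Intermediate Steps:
C(b, P) = -2 + P
q(H) = 3 + H (q(H) = H + 3 = 3 + H)
n(E) = 1/(9 + E) (n(E) = 1/((3 + 6) + E) = 1/(9 + E))
√(237763 + (C(-13, 13)*(-23 - 174) + n(3))) = √(237763 + ((-2 + 13)*(-23 - 174) + 1/(9 + 3))) = √(237763 + (11*(-197) + 1/12)) = √(237763 + (-2167 + 1/12)) = √(237763 - 26003/12) = √(2827153/12) = 7*√173091/6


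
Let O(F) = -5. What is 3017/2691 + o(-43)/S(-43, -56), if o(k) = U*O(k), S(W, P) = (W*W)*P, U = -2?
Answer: 156182669/139318452 ≈ 1.1210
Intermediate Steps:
S(W, P) = P*W**2 (S(W, P) = W**2*P = P*W**2)
o(k) = 10 (o(k) = -2*(-5) = 10)
3017/2691 + o(-43)/S(-43, -56) = 3017/2691 + 10/((-56*(-43)**2)) = 3017*(1/2691) + 10/((-56*1849)) = 3017/2691 + 10/(-103544) = 3017/2691 + 10*(-1/103544) = 3017/2691 - 5/51772 = 156182669/139318452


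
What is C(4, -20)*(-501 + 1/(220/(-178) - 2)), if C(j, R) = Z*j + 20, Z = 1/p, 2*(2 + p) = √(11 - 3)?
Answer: -144377/18 + 144377*√2/144 ≈ -6603.0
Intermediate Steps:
p = -2 + √2 (p = -2 + √(11 - 3)/2 = -2 + √8/2 = -2 + (2*√2)/2 = -2 + √2 ≈ -0.58579)
Z = 1/(-2 + √2) ≈ -1.7071
C(j, R) = 20 + j*(-1 - √2/2) (C(j, R) = (-1 - √2/2)*j + 20 = j*(-1 - √2/2) + 20 = 20 + j*(-1 - √2/2))
C(4, -20)*(-501 + 1/(220/(-178) - 2)) = (20 - 1*4 - ½*4*√2)*(-501 + 1/(220/(-178) - 2)) = (20 - 4 - 2*√2)*(-501 + 1/(220*(-1/178) - 2)) = (16 - 2*√2)*(-501 + 1/(-110/89 - 2)) = (16 - 2*√2)*(-501 + 1/(-288/89)) = (16 - 2*√2)*(-501 - 89/288) = (16 - 2*√2)*(-144377/288) = -144377/18 + 144377*√2/144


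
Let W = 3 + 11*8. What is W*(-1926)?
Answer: -175266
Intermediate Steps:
W = 91 (W = 3 + 88 = 91)
W*(-1926) = 91*(-1926) = -175266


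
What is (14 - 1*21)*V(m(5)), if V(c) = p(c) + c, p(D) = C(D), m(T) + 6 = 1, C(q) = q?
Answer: 70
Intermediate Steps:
m(T) = -5 (m(T) = -6 + 1 = -5)
p(D) = D
V(c) = 2*c (V(c) = c + c = 2*c)
(14 - 1*21)*V(m(5)) = (14 - 1*21)*(2*(-5)) = (14 - 21)*(-10) = -7*(-10) = 70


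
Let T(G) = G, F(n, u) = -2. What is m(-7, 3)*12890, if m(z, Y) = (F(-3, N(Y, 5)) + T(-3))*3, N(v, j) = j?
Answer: -193350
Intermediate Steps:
m(z, Y) = -15 (m(z, Y) = (-2 - 3)*3 = -5*3 = -15)
m(-7, 3)*12890 = -15*12890 = -193350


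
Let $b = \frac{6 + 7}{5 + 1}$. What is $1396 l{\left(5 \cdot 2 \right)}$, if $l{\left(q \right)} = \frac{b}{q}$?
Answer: $\frac{4537}{15} \approx 302.47$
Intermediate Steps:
$b = \frac{13}{6} \approx 2.1667$
$l{\left(q \right)} = \frac{13}{6 q}$
$1396 l{\left(5 \cdot 2 \right)} = 1396 \frac{13}{6 \cdot 5 \cdot 2} = 1396 \frac{13}{6 \cdot 10} = 1396 \cdot \frac{13}{6} \cdot \frac{1}{10} = 1396 \cdot \frac{13}{60} = \frac{4537}{15}$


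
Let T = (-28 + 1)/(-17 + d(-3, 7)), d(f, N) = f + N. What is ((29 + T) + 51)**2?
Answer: 1138489/169 ≈ 6736.6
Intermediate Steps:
d(f, N) = N + f
T = 27/13 (T = (-28 + 1)/(-17 + (7 - 3)) = -27/(-17 + 4) = -27/(-13) = -27*(-1/13) = 27/13 ≈ 2.0769)
((29 + T) + 51)**2 = ((29 + 27/13) + 51)**2 = (404/13 + 51)**2 = (1067/13)**2 = 1138489/169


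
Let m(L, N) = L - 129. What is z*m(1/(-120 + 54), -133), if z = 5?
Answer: -42575/66 ≈ -645.08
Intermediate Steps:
m(L, N) = -129 + L
z*m(1/(-120 + 54), -133) = 5*(-129 + 1/(-120 + 54)) = 5*(-129 + 1/(-66)) = 5*(-129 - 1/66) = 5*(-8515/66) = -42575/66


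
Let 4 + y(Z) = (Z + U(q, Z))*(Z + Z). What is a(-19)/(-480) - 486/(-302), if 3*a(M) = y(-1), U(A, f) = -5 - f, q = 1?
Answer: 58169/36240 ≈ 1.6051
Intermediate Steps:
y(Z) = -4 - 10*Z (y(Z) = -4 + (Z + (-5 - Z))*(Z + Z) = -4 - 10*Z)
a(M) = 2 (a(M) = (-4 - 10*(-1))/3 = (-4 + 10)/3 = (1/3)*6 = 2)
a(-19)/(-480) - 486/(-302) = 2/(-480) - 486/(-302) = 2*(-1/480) - 486*(-1/302) = -1/240 + 243/151 = 58169/36240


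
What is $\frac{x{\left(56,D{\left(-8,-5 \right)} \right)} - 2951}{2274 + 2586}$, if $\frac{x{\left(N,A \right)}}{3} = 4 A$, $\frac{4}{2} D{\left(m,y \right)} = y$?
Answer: $- \frac{2981}{4860} \approx -0.61337$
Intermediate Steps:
$D{\left(m,y \right)} = \frac{y}{2}$
$x{\left(N,A \right)} = 12 A$ ($x{\left(N,A \right)} = 3 \cdot 4 A = 12 A$)
$\frac{x{\left(56,D{\left(-8,-5 \right)} \right)} - 2951}{2274 + 2586} = \frac{12 \cdot \frac{1}{2} \left(-5\right) - 2951}{2274 + 2586} = \frac{12 \left(- \frac{5}{2}\right) - 2951}{4860} = \left(-30 - 2951\right) \frac{1}{4860} = \left(-2981\right) \frac{1}{4860} = - \frac{2981}{4860}$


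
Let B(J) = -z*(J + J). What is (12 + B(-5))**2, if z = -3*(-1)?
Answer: 1764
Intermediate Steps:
z = 3
B(J) = -6*J (B(J) = -3*(J + J) = -3*2*J = -6*J)
(12 + B(-5))**2 = (12 - 6*(-5))**2 = (12 + 30)**2 = 42**2 = 1764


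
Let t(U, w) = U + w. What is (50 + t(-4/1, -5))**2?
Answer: 1681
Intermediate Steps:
(50 + t(-4/1, -5))**2 = (50 + (-4/1 - 5))**2 = (50 + (-4*1 - 5))**2 = (50 + (-4 - 5))**2 = (50 - 9)**2 = 41**2 = 1681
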